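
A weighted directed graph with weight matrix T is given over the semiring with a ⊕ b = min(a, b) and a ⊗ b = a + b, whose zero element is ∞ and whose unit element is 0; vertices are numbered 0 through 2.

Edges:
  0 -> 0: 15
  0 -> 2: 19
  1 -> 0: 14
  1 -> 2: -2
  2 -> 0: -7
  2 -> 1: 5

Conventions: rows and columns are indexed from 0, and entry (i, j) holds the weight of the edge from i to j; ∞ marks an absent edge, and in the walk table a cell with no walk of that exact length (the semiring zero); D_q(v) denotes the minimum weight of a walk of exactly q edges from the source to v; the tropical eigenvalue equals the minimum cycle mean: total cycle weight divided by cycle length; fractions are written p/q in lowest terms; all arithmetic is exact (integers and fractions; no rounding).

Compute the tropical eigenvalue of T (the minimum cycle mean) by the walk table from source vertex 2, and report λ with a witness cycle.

q=0: [∞, ∞, 0]
q=1: [-7, 5, ∞]
q=2: [8, ∞, 3]
q=3: [-4, 8, 27]
Optimal cycle mean attained by: cycle 1->2->1, total (-2) + 5, length 2.
Answer: λ = 3/2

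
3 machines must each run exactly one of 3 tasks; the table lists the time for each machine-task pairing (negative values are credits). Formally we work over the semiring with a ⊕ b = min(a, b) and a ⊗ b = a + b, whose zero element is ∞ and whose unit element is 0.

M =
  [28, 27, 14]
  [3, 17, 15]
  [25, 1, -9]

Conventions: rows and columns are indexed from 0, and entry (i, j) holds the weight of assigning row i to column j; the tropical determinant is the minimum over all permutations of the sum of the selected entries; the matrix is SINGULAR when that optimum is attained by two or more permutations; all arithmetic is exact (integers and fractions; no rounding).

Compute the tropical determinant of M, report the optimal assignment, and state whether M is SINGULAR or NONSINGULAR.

σ = (0, 1, 2): 28 + 17 + (-9) = 36
σ = (0, 2, 1): 28 + 15 + 1 = 44
σ = (1, 0, 2): 27 + 3 + (-9) = 21
σ = (1, 2, 0): 27 + 15 + 25 = 67
σ = (2, 0, 1): 14 + 3 + 1 = 18
σ = (2, 1, 0): 14 + 17 + 25 = 56
Optimal value attained by: σ = (2, 0, 1).
Answer: det⊕(M) = 18; verdict: NONSINGULAR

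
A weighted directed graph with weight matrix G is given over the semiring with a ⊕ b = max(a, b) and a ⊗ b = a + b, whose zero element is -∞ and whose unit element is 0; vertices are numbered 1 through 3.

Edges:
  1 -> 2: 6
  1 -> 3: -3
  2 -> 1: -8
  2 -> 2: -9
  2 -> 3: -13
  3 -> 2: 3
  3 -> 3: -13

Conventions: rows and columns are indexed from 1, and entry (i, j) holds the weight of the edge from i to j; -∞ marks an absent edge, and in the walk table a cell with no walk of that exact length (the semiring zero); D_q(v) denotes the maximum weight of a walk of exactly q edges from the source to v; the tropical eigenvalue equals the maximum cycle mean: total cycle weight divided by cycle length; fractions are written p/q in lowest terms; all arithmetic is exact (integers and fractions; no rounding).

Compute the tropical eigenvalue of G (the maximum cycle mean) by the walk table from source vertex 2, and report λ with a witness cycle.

q=0: [-∞, 0, -∞]
q=1: [-8, -9, -13]
q=2: [-17, -2, -11]
q=3: [-10, -8, -15]
Optimal cycle mean attained by: cycle 1->2->1, total 6 + (-8), length 2.
Answer: λ = -1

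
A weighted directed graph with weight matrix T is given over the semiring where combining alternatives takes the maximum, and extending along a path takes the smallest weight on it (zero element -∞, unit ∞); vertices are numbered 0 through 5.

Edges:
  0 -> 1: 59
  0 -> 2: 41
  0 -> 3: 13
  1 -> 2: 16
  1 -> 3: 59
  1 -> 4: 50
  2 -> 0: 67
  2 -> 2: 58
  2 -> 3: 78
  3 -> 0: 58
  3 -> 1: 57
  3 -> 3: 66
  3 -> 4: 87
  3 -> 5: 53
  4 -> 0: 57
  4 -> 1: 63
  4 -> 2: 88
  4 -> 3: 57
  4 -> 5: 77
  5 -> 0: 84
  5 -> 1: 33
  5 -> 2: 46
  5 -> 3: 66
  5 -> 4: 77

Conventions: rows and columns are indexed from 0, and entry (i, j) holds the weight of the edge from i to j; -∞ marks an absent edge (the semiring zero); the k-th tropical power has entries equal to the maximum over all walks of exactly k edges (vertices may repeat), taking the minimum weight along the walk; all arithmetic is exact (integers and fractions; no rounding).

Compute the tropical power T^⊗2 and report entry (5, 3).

T^⊗2:
  [41, 13, 41, 59, 50, 13]
  [58, 57, 50, 59, 59, 53]
  [58, 59, 58, 66, 78, 53]
  [58, 63, 87, 66, 66, 77]
  [77, 57, 58, 78, 77, 53]
  [58, 63, 77, 66, 66, 77]
Key observation: the optimum is the walk 5->3->3, with weight 66 min 66 = 66.
Optimal value attained by: walk 5->3->3.
Answer: (T^⊗2)[5][3] = 66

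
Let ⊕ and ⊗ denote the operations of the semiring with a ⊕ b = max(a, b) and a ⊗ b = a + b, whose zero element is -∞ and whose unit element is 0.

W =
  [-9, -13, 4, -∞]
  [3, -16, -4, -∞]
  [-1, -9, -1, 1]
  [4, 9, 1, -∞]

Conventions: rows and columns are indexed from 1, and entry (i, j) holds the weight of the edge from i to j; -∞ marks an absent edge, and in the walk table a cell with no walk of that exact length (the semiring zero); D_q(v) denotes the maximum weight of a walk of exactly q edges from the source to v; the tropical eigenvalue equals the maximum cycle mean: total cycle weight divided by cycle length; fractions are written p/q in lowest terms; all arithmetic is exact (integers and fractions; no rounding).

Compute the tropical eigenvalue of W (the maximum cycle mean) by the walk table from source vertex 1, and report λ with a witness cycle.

q=0: [0, -∞, -∞, -∞]
q=1: [-9, -13, 4, -∞]
q=2: [3, -5, 3, 5]
q=3: [9, 14, 7, 4]
q=4: [17, 13, 13, 8]
Optimal cycle mean attained by: cycle 1->3->4->2->1, total 4 + 1 + 9 + 3, length 4.
Answer: λ = 17/4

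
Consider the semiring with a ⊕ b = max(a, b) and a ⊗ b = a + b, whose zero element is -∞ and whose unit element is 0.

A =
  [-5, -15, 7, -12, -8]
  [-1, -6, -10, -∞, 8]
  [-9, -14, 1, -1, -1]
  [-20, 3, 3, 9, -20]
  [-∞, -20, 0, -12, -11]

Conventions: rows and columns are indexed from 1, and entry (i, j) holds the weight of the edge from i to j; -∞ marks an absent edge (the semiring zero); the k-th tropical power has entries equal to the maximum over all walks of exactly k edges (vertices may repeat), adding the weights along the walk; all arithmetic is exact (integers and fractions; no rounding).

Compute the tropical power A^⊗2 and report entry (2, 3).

A^⊗2:
  [-2, -7, 8, 6, 6]
  [-6, -12, 8, -4, 2]
  [-8, 2, 2, 8, 0]
  [2, 12, 12, 18, 11]
  [-9, -9, 1, -1, -1]
Key observation: the optimum is the walk 2->5->3, with weight 8 + 0 = 8.
Optimal value attained by: walk 2->5->3.
Answer: (A^⊗2)[2][3] = 8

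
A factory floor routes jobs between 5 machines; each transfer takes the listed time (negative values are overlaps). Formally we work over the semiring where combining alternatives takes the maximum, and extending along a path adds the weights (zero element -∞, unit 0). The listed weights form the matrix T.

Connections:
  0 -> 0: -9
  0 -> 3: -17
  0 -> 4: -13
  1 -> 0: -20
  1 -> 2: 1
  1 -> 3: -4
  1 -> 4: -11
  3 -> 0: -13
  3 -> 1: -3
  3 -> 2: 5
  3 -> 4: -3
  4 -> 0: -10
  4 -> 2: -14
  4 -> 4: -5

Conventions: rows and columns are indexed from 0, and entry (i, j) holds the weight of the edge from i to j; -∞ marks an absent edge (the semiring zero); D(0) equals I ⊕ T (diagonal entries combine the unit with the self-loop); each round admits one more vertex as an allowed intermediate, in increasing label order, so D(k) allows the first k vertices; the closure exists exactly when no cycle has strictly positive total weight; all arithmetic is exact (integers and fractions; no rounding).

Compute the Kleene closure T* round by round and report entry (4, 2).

D(0):
  [0, -∞, -∞, -17, -13]
  [-20, 0, 1, -4, -11]
  [-∞, -∞, 0, -∞, -∞]
  [-13, -3, 5, 0, -3]
  [-10, -∞, -14, -∞, 0]
D(1):
  [0, -∞, -∞, -17, -13]
  [-20, 0, 1, -4, -11]
  [-∞, -∞, 0, -∞, -∞]
  [-13, -3, 5, 0, -3]
  [-10, -∞, -14, -27, 0]
D(2):
  [0, -∞, -∞, -17, -13]
  [-20, 0, 1, -4, -11]
  [-∞, -∞, 0, -∞, -∞]
  [-13, -3, 5, 0, -3]
  [-10, -∞, -14, -27, 0]
D(3):
  [0, -∞, -∞, -17, -13]
  [-20, 0, 1, -4, -11]
  [-∞, -∞, 0, -∞, -∞]
  [-13, -3, 5, 0, -3]
  [-10, -∞, -14, -27, 0]
D(4):
  [0, -20, -12, -17, -13]
  [-17, 0, 1, -4, -7]
  [-∞, -∞, 0, -∞, -∞]
  [-13, -3, 5, 0, -3]
  [-10, -30, -14, -27, 0]
D(5):
  [0, -20, -12, -17, -13]
  [-17, 0, 1, -4, -7]
  [-∞, -∞, 0, -∞, -∞]
  [-13, -3, 5, 0, -3]
  [-10, -30, -14, -27, 0]
Answer: T*[4][2] = -14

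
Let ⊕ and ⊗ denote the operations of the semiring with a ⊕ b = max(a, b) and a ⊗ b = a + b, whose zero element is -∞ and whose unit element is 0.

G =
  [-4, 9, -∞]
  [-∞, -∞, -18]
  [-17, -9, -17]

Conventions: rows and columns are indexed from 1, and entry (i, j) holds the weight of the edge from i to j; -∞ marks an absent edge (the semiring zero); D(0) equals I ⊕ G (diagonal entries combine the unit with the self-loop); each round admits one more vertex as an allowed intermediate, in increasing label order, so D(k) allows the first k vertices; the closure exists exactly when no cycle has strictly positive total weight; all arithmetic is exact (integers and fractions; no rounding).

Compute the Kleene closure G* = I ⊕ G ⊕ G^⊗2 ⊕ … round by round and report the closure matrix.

D(0):
  [0, 9, -∞]
  [-∞, 0, -18]
  [-17, -9, 0]
D(1):
  [0, 9, -∞]
  [-∞, 0, -18]
  [-17, -8, 0]
D(2):
  [0, 9, -9]
  [-∞, 0, -18]
  [-17, -8, 0]
D(3):
  [0, 9, -9]
  [-35, 0, -18]
  [-17, -8, 0]
Answer: G* = [[0, 9, -9], [-35, 0, -18], [-17, -8, 0]]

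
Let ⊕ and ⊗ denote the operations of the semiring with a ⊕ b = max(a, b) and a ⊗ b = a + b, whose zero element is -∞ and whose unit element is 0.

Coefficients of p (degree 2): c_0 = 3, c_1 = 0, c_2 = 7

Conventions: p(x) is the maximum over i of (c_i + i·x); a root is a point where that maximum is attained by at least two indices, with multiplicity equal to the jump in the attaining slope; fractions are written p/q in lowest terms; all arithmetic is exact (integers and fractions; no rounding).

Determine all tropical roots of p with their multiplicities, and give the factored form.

hull edge (i=0, c=3) to (i=2, c=7): slope 2, span 2
Factored form: p(x) = 7 ⊗ (x ⊕ (-2)) ⊗ (x ⊕ (-2))
Answer: roots = -2 (mult 2)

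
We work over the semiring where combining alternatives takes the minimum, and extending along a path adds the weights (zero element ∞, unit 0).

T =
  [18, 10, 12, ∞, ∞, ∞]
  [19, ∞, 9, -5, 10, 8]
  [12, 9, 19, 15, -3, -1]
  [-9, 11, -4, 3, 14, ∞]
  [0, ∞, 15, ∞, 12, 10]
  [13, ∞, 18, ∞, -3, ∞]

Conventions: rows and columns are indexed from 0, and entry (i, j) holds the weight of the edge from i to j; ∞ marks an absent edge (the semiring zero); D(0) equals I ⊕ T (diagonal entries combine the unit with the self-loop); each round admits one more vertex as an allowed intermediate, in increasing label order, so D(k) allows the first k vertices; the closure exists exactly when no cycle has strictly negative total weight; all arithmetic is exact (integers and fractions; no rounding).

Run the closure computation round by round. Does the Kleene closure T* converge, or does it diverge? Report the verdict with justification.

D(0):
  [0, 10, 12, ∞, ∞, ∞]
  [19, 0, 9, -5, 10, 8]
  [12, 9, 0, 15, -3, -1]
  [-9, 11, -4, 0, 14, ∞]
  [0, ∞, 15, ∞, 0, 10]
  [13, ∞, 18, ∞, -3, 0]
D(1):
  [0, 10, 12, ∞, ∞, ∞]
  [19, 0, 9, -5, 10, 8]
  [12, 9, 0, 15, -3, -1]
  [-9, 1, -4, 0, 14, ∞]
  [0, 10, 12, ∞, 0, 10]
  [13, 23, 18, ∞, -3, 0]
Detection: at round 2, diagonal entry (3, 3) turns strictly negative.
Key observation: the cycle 3->0->1->3 has total weight (-9) + 10 + (-5), which is strictly negative.
Answer: DIVERGES — negative cycle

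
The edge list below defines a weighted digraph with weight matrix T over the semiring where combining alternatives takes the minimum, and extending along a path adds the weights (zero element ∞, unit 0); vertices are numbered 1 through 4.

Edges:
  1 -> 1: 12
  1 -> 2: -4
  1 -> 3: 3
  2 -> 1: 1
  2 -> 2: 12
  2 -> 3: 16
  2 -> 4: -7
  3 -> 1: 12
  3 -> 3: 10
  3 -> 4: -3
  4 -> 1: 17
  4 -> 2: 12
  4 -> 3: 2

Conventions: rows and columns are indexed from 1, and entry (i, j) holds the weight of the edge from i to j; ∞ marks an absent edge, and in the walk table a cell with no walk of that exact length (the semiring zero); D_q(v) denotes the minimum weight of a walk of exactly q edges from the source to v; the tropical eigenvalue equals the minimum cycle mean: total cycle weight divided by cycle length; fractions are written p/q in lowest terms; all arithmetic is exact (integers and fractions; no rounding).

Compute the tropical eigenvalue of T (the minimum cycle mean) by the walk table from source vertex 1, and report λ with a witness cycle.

q=0: [0, ∞, ∞, ∞]
q=1: [12, -4, 3, ∞]
q=2: [-3, 8, 12, -11]
q=3: [6, -7, -9, 1]
q=4: [-6, 2, 1, -14]
Optimal cycle mean attained by: cycle 1->2->1, total (-4) + 1, length 2.
Answer: λ = -3/2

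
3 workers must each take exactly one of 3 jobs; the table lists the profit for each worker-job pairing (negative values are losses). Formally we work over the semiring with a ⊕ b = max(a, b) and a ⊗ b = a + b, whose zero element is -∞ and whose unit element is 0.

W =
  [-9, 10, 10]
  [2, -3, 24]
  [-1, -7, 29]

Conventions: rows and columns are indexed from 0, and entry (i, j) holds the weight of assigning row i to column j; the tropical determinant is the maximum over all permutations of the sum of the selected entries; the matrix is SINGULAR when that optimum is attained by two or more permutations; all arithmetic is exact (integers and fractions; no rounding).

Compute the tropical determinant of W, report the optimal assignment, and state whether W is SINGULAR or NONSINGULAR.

σ = (0, 1, 2): (-9) + (-3) + 29 = 17
σ = (0, 2, 1): (-9) + 24 + (-7) = 8
σ = (1, 0, 2): 10 + 2 + 29 = 41
σ = (1, 2, 0): 10 + 24 + (-1) = 33
σ = (2, 0, 1): 10 + 2 + (-7) = 5
σ = (2, 1, 0): 10 + (-3) + (-1) = 6
Optimal value attained by: σ = (1, 0, 2).
Answer: det⊕(W) = 41; verdict: NONSINGULAR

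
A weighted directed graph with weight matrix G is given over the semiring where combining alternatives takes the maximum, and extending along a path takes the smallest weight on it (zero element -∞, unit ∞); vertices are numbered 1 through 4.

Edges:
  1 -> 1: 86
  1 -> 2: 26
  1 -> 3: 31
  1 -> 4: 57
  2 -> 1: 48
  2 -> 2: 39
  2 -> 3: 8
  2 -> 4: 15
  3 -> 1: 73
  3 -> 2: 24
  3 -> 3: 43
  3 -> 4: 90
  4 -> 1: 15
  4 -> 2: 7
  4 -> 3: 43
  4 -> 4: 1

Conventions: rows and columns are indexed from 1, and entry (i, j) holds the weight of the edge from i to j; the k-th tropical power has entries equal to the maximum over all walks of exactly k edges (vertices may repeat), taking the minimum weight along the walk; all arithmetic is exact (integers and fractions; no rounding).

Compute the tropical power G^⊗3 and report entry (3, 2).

G^⊗2:
  [86, 26, 43, 57]
  [48, 39, 31, 48]
  [73, 26, 43, 57]
  [43, 24, 43, 43]
G^⊗3:
  [86, 26, 43, 57]
  [48, 39, 43, 48]
  [73, 26, 43, 57]
  [43, 26, 43, 43]
Key observation: the optimum is the walk 3->1->1->2, with weight 73 min 86 min 26 = 26.
Optimal value attained by: walk 3->1->1->2.
Answer: (G^⊗3)[3][2] = 26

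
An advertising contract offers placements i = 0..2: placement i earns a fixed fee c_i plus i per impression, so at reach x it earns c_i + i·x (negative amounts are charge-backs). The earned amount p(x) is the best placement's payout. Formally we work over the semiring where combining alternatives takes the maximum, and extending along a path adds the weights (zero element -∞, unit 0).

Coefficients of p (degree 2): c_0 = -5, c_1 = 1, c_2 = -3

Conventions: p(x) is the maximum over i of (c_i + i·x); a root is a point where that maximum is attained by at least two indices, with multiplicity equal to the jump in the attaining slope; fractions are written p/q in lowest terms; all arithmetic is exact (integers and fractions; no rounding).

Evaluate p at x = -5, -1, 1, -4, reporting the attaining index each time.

p(-5) = max(-5+0·(-5)=-5, 1+1·(-5)=-4, -3+2·(-5)=-13) = -4 (attained by i=1)
p(-1) = max(-5+0·(-1)=-5, 1+1·(-1)=0, -3+2·(-1)=-5) = 0 (attained by i=1)
p(1) = max(-5+0·1=-5, 1+1·1=2, -3+2·1=-1) = 2 (attained by i=1)
p(-4) = max(-5+0·(-4)=-5, 1+1·(-4)=-3, -3+2·(-4)=-11) = -3 (attained by i=1)
Answer: p(-5) = -4; p(-1) = 0; p(1) = 2; p(-4) = -3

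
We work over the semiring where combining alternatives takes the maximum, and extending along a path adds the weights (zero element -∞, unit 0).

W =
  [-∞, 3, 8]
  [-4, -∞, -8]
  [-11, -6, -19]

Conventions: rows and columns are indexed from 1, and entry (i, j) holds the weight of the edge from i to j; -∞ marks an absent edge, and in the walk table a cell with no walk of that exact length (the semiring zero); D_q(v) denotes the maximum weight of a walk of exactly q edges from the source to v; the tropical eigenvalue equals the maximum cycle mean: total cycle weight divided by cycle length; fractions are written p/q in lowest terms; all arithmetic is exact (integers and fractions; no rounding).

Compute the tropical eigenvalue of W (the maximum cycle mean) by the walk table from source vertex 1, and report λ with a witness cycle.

q=0: [0, -∞, -∞]
q=1: [-∞, 3, 8]
q=2: [-1, 2, -5]
q=3: [-2, 2, 7]
Optimal cycle mean attained by: cycle 1->2->1, total 3 + (-4), length 2.
Answer: λ = -1/2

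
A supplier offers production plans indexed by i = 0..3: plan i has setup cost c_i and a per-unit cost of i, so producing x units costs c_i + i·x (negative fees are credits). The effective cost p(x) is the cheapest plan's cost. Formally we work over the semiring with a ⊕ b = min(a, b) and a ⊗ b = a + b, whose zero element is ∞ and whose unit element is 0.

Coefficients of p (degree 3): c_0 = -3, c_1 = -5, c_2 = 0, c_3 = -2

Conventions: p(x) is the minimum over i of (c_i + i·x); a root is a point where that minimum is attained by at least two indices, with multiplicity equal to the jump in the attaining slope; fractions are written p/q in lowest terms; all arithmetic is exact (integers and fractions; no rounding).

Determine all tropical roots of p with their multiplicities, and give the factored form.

hull edge (i=0, c=-3) to (i=1, c=-5): slope -2, span 1
hull edge (i=1, c=-5) to (i=3, c=-2): slope 3/2, span 2
Factored form: p(x) = -2 ⊗ (x ⊕ (-3/2)) ⊗ (x ⊕ (-3/2)) ⊗ (x ⊕ 2)
Answer: roots = -3/2 (mult 2), 2 (mult 1)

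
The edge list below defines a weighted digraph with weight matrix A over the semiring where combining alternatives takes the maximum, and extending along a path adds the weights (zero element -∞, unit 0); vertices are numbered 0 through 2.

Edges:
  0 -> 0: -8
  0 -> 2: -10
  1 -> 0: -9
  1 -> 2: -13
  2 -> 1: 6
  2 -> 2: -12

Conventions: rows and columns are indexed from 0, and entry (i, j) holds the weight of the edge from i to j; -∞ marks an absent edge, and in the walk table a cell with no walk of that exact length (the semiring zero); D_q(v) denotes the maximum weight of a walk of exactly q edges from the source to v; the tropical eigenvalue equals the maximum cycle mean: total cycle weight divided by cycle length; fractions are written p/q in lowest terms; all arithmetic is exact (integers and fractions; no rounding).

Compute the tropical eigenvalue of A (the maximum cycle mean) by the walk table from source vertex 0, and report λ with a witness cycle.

q=0: [0, -∞, -∞]
q=1: [-8, -∞, -10]
q=2: [-16, -4, -18]
q=3: [-13, -12, -17]
Optimal cycle mean attained by: cycle 1->2->1, total (-13) + 6, length 2.
Answer: λ = -7/2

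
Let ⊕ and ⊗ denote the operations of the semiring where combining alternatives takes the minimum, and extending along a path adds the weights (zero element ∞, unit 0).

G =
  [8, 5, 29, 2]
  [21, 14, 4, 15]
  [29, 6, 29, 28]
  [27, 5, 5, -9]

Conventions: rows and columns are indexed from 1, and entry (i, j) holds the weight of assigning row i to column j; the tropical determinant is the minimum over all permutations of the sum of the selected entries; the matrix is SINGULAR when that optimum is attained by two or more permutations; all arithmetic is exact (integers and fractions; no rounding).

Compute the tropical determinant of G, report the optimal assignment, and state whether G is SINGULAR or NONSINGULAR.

σ = (1, 2, 3, 4): 8 + 14 + 29 + (-9) = 42
σ = (1, 2, 4, 3): 8 + 14 + 28 + 5 = 55
σ = (1, 3, 2, 4): 8 + 4 + 6 + (-9) = 9
σ = (1, 3, 4, 2): 8 + 4 + 28 + 5 = 45
σ = (1, 4, 2, 3): 8 + 15 + 6 + 5 = 34
σ = (1, 4, 3, 2): 8 + 15 + 29 + 5 = 57
σ = (2, 1, 3, 4): 5 + 21 + 29 + (-9) = 46
σ = (2, 1, 4, 3): 5 + 21 + 28 + 5 = 59
σ = (2, 3, 1, 4): 5 + 4 + 29 + (-9) = 29
σ = (2, 3, 4, 1): 5 + 4 + 28 + 27 = 64
σ = (2, 4, 1, 3): 5 + 15 + 29 + 5 = 54
σ = (2, 4, 3, 1): 5 + 15 + 29 + 27 = 76
σ = (3, 1, 2, 4): 29 + 21 + 6 + (-9) = 47
σ = (3, 1, 4, 2): 29 + 21 + 28 + 5 = 83
σ = (3, 2, 1, 4): 29 + 14 + 29 + (-9) = 63
σ = (3, 2, 4, 1): 29 + 14 + 28 + 27 = 98
σ = (3, 4, 1, 2): 29 + 15 + 29 + 5 = 78
σ = (3, 4, 2, 1): 29 + 15 + 6 + 27 = 77
σ = (4, 1, 2, 3): 2 + 21 + 6 + 5 = 34
σ = (4, 1, 3, 2): 2 + 21 + 29 + 5 = 57
σ = (4, 2, 1, 3): 2 + 14 + 29 + 5 = 50
σ = (4, 2, 3, 1): 2 + 14 + 29 + 27 = 72
σ = (4, 3, 1, 2): 2 + 4 + 29 + 5 = 40
σ = (4, 3, 2, 1): 2 + 4 + 6 + 27 = 39
Optimal value attained by: σ = (1, 3, 2, 4).
Answer: det⊕(G) = 9; verdict: NONSINGULAR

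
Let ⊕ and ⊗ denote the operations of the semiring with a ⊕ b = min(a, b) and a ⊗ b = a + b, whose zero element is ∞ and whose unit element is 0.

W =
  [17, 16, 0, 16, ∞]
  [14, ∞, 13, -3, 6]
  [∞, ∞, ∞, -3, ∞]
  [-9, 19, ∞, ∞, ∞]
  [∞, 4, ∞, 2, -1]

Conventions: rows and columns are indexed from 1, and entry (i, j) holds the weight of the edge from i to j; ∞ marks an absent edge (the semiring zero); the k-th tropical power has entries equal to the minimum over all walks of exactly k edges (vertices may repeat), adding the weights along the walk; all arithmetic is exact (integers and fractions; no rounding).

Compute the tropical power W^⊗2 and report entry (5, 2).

W^⊗2:
  [7, 33, 17, -3, 22]
  [-12, 10, 14, 8, 5]
  [-12, 16, ∞, ∞, ∞]
  [8, 7, -9, 7, 25]
  [-7, 3, 17, 1, -2]
Key observation: the optimum is the walk 5->5->2, with weight (-1) + 4 = 3.
Optimal value attained by: walk 5->5->2.
Answer: (W^⊗2)[5][2] = 3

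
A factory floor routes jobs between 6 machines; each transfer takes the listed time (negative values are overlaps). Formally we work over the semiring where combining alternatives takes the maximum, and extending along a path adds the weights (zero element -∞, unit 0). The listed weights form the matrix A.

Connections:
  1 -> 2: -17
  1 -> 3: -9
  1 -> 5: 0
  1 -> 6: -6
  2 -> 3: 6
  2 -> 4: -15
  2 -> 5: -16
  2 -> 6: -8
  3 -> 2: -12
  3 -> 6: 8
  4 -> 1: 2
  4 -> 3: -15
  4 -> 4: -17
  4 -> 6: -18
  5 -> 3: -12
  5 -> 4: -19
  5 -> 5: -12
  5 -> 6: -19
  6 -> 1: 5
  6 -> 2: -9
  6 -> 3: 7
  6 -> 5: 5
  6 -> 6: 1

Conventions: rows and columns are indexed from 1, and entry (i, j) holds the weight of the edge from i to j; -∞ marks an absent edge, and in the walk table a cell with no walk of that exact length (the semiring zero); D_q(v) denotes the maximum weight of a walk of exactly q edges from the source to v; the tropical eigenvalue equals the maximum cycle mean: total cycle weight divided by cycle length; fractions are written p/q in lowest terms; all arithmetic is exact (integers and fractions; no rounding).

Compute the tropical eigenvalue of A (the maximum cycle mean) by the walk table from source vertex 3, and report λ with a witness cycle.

q=0: [-∞, -∞, 0, -∞, -∞, -∞]
q=1: [-∞, -12, -∞, -∞, -∞, 8]
q=2: [13, -1, 15, -27, 13, 9]
q=3: [14, 3, 16, -6, 14, 23]
q=4: [28, 14, 30, -5, 28, 24]
q=5: [29, 18, 31, 9, 29, 38]
q=6: [43, 29, 45, 10, 43, 39]
Optimal cycle mean attained by: cycle 3->6->3, total 8 + 7, length 2.
Answer: λ = 15/2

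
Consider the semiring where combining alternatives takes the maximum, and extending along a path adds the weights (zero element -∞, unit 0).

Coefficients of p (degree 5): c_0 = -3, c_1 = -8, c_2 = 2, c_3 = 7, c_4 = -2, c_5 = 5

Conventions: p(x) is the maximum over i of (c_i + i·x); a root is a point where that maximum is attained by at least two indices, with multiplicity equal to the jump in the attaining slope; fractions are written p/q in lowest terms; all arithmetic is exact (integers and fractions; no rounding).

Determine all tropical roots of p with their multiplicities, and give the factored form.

hull edge (i=0, c=-3) to (i=3, c=7): slope 10/3, span 3
hull edge (i=3, c=7) to (i=5, c=5): slope -1, span 2
Factored form: p(x) = 5 ⊗ (x ⊕ (-10/3)) ⊗ (x ⊕ (-10/3)) ⊗ (x ⊕ (-10/3)) ⊗ (x ⊕ 1) ⊗ (x ⊕ 1)
Answer: roots = -10/3 (mult 3), 1 (mult 2)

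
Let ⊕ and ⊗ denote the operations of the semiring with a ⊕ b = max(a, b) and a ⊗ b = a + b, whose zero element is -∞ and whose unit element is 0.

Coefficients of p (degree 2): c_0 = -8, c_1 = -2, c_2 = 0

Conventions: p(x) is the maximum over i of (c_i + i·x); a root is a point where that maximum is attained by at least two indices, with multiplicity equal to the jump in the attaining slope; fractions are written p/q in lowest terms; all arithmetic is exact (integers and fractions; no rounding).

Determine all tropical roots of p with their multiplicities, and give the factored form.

hull edge (i=0, c=-8) to (i=1, c=-2): slope 6, span 1
hull edge (i=1, c=-2) to (i=2, c=0): slope 2, span 1
Factored form: p(x) = 0 ⊗ (x ⊕ (-6)) ⊗ (x ⊕ (-2))
Answer: roots = -6 (mult 1), -2 (mult 1)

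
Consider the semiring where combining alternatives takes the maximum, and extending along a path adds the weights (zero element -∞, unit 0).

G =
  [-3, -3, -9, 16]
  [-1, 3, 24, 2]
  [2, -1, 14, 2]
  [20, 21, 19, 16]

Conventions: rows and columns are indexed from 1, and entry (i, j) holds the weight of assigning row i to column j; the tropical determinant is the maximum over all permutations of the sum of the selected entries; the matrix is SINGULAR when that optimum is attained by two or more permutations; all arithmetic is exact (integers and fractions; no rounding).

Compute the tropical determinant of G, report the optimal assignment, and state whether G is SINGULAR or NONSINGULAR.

σ = (1, 2, 3, 4): (-3) + 3 + 14 + 16 = 30
σ = (1, 2, 4, 3): (-3) + 3 + 2 + 19 = 21
σ = (1, 3, 2, 4): (-3) + 24 + (-1) + 16 = 36
σ = (1, 3, 4, 2): (-3) + 24 + 2 + 21 = 44
σ = (1, 4, 2, 3): (-3) + 2 + (-1) + 19 = 17
σ = (1, 4, 3, 2): (-3) + 2 + 14 + 21 = 34
σ = (2, 1, 3, 4): (-3) + (-1) + 14 + 16 = 26
σ = (2, 1, 4, 3): (-3) + (-1) + 2 + 19 = 17
σ = (2, 3, 1, 4): (-3) + 24 + 2 + 16 = 39
σ = (2, 3, 4, 1): (-3) + 24 + 2 + 20 = 43
σ = (2, 4, 1, 3): (-3) + 2 + 2 + 19 = 20
σ = (2, 4, 3, 1): (-3) + 2 + 14 + 20 = 33
σ = (3, 1, 2, 4): (-9) + (-1) + (-1) + 16 = 5
σ = (3, 1, 4, 2): (-9) + (-1) + 2 + 21 = 13
σ = (3, 2, 1, 4): (-9) + 3 + 2 + 16 = 12
σ = (3, 2, 4, 1): (-9) + 3 + 2 + 20 = 16
σ = (3, 4, 1, 2): (-9) + 2 + 2 + 21 = 16
σ = (3, 4, 2, 1): (-9) + 2 + (-1) + 20 = 12
σ = (4, 1, 2, 3): 16 + (-1) + (-1) + 19 = 33
σ = (4, 1, 3, 2): 16 + (-1) + 14 + 21 = 50
σ = (4, 2, 1, 3): 16 + 3 + 2 + 19 = 40
σ = (4, 2, 3, 1): 16 + 3 + 14 + 20 = 53
σ = (4, 3, 1, 2): 16 + 24 + 2 + 21 = 63
σ = (4, 3, 2, 1): 16 + 24 + (-1) + 20 = 59
Optimal value attained by: σ = (4, 3, 1, 2).
Answer: det⊕(G) = 63; verdict: NONSINGULAR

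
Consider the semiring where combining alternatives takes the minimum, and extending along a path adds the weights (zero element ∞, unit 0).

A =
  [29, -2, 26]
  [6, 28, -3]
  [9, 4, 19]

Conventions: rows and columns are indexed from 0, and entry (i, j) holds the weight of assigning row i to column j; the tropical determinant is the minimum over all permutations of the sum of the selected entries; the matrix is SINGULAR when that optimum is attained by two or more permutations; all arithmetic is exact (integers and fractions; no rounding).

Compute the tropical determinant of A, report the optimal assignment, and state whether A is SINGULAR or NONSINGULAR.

σ = (0, 1, 2): 29 + 28 + 19 = 76
σ = (0, 2, 1): 29 + (-3) + 4 = 30
σ = (1, 0, 2): (-2) + 6 + 19 = 23
σ = (1, 2, 0): (-2) + (-3) + 9 = 4
σ = (2, 0, 1): 26 + 6 + 4 = 36
σ = (2, 1, 0): 26 + 28 + 9 = 63
Optimal value attained by: σ = (1, 2, 0).
Answer: det⊕(A) = 4; verdict: NONSINGULAR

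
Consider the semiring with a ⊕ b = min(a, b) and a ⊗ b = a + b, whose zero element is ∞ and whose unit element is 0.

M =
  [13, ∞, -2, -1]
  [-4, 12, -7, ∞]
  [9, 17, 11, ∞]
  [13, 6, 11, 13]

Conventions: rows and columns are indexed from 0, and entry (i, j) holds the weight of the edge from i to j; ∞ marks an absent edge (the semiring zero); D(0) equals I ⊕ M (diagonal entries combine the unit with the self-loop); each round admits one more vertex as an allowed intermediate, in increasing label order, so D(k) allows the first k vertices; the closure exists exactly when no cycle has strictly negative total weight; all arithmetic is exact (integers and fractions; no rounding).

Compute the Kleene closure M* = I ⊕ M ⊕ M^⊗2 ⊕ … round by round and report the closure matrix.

D(0):
  [0, ∞, -2, -1]
  [-4, 0, -7, ∞]
  [9, 17, 0, ∞]
  [13, 6, 11, 0]
D(1):
  [0, ∞, -2, -1]
  [-4, 0, -7, -5]
  [9, 17, 0, 8]
  [13, 6, 11, 0]
D(2):
  [0, ∞, -2, -1]
  [-4, 0, -7, -5]
  [9, 17, 0, 8]
  [2, 6, -1, 0]
D(3):
  [0, 15, -2, -1]
  [-4, 0, -7, -5]
  [9, 17, 0, 8]
  [2, 6, -1, 0]
D(4):
  [0, 5, -2, -1]
  [-4, 0, -7, -5]
  [9, 14, 0, 8]
  [2, 6, -1, 0]
Answer: M* = [[0, 5, -2, -1], [-4, 0, -7, -5], [9, 14, 0, 8], [2, 6, -1, 0]]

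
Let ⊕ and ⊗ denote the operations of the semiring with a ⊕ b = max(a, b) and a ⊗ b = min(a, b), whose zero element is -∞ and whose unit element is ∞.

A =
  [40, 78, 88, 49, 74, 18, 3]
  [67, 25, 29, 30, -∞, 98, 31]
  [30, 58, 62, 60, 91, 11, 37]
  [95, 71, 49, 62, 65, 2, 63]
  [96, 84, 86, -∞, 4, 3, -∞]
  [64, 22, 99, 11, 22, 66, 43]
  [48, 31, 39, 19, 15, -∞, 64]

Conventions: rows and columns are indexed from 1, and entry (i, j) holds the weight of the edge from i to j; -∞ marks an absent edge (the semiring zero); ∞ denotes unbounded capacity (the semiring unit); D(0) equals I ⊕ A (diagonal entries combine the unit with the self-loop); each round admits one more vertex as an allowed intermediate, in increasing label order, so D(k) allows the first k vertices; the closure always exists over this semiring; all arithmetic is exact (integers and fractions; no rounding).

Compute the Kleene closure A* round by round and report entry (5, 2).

D(0):
  [∞, 78, 88, 49, 74, 18, 3]
  [67, ∞, 29, 30, -∞, 98, 31]
  [30, 58, ∞, 60, 91, 11, 37]
  [95, 71, 49, ∞, 65, 2, 63]
  [96, 84, 86, -∞, ∞, 3, -∞]
  [64, 22, 99, 11, 22, ∞, 43]
  [48, 31, 39, 19, 15, -∞, ∞]
D(1):
  [∞, 78, 88, 49, 74, 18, 3]
  [67, ∞, 67, 49, 67, 98, 31]
  [30, 58, ∞, 60, 91, 18, 37]
  [95, 78, 88, ∞, 74, 18, 63]
  [96, 84, 88, 49, ∞, 18, 3]
  [64, 64, 99, 49, 64, ∞, 43]
  [48, 48, 48, 48, 48, 18, ∞]
D(2):
  [∞, 78, 88, 49, 74, 78, 31]
  [67, ∞, 67, 49, 67, 98, 31]
  [58, 58, ∞, 60, 91, 58, 37]
  [95, 78, 88, ∞, 74, 78, 63]
  [96, 84, 88, 49, ∞, 84, 31]
  [64, 64, 99, 49, 64, ∞, 43]
  [48, 48, 48, 48, 48, 48, ∞]
D(3):
  [∞, 78, 88, 60, 88, 78, 37]
  [67, ∞, 67, 60, 67, 98, 37]
  [58, 58, ∞, 60, 91, 58, 37]
  [95, 78, 88, ∞, 88, 78, 63]
  [96, 84, 88, 60, ∞, 84, 37]
  [64, 64, 99, 60, 91, ∞, 43]
  [48, 48, 48, 48, 48, 48, ∞]
D(4):
  [∞, 78, 88, 60, 88, 78, 60]
  [67, ∞, 67, 60, 67, 98, 60]
  [60, 60, ∞, 60, 91, 60, 60]
  [95, 78, 88, ∞, 88, 78, 63]
  [96, 84, 88, 60, ∞, 84, 60]
  [64, 64, 99, 60, 91, ∞, 60]
  [48, 48, 48, 48, 48, 48, ∞]
D(5):
  [∞, 84, 88, 60, 88, 84, 60]
  [67, ∞, 67, 60, 67, 98, 60]
  [91, 84, ∞, 60, 91, 84, 60]
  [95, 84, 88, ∞, 88, 84, 63]
  [96, 84, 88, 60, ∞, 84, 60]
  [91, 84, 99, 60, 91, ∞, 60]
  [48, 48, 48, 48, 48, 48, ∞]
D(6):
  [∞, 84, 88, 60, 88, 84, 60]
  [91, ∞, 98, 60, 91, 98, 60]
  [91, 84, ∞, 60, 91, 84, 60]
  [95, 84, 88, ∞, 88, 84, 63]
  [96, 84, 88, 60, ∞, 84, 60]
  [91, 84, 99, 60, 91, ∞, 60]
  [48, 48, 48, 48, 48, 48, ∞]
D(7):
  [∞, 84, 88, 60, 88, 84, 60]
  [91, ∞, 98, 60, 91, 98, 60]
  [91, 84, ∞, 60, 91, 84, 60]
  [95, 84, 88, ∞, 88, 84, 63]
  [96, 84, 88, 60, ∞, 84, 60]
  [91, 84, 99, 60, 91, ∞, 60]
  [48, 48, 48, 48, 48, 48, ∞]
Answer: A*[5][2] = 84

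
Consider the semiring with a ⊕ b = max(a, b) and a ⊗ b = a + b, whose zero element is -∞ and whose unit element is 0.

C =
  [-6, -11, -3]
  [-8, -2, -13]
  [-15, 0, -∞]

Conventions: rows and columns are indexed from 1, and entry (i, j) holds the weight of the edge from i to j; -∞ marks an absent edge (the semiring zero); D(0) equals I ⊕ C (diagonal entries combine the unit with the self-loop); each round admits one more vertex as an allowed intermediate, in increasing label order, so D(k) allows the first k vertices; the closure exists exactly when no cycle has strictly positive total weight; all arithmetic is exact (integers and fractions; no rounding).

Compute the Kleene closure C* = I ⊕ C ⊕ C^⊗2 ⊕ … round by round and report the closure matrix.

D(0):
  [0, -11, -3]
  [-8, 0, -13]
  [-15, 0, 0]
D(1):
  [0, -11, -3]
  [-8, 0, -11]
  [-15, 0, 0]
D(2):
  [0, -11, -3]
  [-8, 0, -11]
  [-8, 0, 0]
D(3):
  [0, -3, -3]
  [-8, 0, -11]
  [-8, 0, 0]
Answer: C* = [[0, -3, -3], [-8, 0, -11], [-8, 0, 0]]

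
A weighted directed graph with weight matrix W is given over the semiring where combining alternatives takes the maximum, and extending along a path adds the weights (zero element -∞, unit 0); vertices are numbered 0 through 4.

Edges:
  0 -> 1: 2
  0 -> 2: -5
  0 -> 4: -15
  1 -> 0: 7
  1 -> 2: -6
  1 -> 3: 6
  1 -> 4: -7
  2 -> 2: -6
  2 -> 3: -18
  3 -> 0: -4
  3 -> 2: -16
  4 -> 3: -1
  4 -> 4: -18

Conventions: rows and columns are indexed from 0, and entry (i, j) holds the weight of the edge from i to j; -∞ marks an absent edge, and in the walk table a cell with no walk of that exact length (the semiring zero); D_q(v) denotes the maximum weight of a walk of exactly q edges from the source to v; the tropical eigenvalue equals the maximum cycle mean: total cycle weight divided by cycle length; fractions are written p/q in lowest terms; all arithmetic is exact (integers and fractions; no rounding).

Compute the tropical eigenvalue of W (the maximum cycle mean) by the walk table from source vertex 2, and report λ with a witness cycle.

q=0: [-∞, -∞, 0, -∞, -∞]
q=1: [-∞, -∞, -6, -18, -∞]
q=2: [-22, -∞, -12, -24, -∞]
q=3: [-28, -20, -18, -30, -37]
q=4: [-13, -26, -24, -14, -27]
q=5: [-18, -11, -18, -20, -28]
Optimal cycle mean attained by: cycle 0->1->0, total 2 + 7, length 2.
Answer: λ = 9/2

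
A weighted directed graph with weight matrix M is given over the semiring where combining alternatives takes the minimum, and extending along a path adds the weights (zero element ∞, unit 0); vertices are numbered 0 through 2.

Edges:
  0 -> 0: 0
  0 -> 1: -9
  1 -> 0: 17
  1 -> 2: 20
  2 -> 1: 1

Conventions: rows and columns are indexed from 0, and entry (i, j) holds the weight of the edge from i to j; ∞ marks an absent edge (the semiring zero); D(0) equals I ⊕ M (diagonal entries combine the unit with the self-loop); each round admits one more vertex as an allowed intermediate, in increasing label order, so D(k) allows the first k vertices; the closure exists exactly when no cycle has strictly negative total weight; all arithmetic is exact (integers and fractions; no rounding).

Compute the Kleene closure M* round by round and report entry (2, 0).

D(0):
  [0, -9, ∞]
  [17, 0, 20]
  [∞, 1, 0]
D(1):
  [0, -9, ∞]
  [17, 0, 20]
  [∞, 1, 0]
D(2):
  [0, -9, 11]
  [17, 0, 20]
  [18, 1, 0]
D(3):
  [0, -9, 11]
  [17, 0, 20]
  [18, 1, 0]
Answer: M*[2][0] = 18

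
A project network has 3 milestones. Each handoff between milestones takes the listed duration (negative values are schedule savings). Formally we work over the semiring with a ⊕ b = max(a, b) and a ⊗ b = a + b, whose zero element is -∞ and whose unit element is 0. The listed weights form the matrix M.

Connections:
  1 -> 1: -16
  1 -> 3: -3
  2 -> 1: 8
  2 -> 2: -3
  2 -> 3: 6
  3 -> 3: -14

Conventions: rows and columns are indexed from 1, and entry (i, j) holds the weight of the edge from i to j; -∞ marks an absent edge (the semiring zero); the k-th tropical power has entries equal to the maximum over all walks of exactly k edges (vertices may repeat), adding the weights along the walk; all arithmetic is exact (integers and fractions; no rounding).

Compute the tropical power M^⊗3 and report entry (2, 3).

M^⊗2:
  [-32, -∞, -17]
  [5, -6, 5]
  [-∞, -∞, -28]
M^⊗3:
  [-48, -∞, -31]
  [2, -9, 2]
  [-∞, -∞, -42]
Key observation: the optimum is the walk 2->2->1->3, with weight (-3) + 8 + (-3) = 2.
Optimal value attained by: walk 2->2->1->3.
Answer: (M^⊗3)[2][3] = 2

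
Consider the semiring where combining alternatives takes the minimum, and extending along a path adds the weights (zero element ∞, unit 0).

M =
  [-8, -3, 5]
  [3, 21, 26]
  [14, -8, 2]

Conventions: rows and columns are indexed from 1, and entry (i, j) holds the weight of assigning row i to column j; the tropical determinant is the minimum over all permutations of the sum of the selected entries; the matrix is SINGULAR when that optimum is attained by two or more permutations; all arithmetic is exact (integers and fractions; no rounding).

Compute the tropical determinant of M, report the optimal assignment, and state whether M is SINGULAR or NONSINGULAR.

σ = (1, 2, 3): (-8) + 21 + 2 = 15
σ = (1, 3, 2): (-8) + 26 + (-8) = 10
σ = (2, 1, 3): (-3) + 3 + 2 = 2
σ = (2, 3, 1): (-3) + 26 + 14 = 37
σ = (3, 1, 2): 5 + 3 + (-8) = 0
σ = (3, 2, 1): 5 + 21 + 14 = 40
Optimal value attained by: σ = (3, 1, 2).
Answer: det⊕(M) = 0; verdict: NONSINGULAR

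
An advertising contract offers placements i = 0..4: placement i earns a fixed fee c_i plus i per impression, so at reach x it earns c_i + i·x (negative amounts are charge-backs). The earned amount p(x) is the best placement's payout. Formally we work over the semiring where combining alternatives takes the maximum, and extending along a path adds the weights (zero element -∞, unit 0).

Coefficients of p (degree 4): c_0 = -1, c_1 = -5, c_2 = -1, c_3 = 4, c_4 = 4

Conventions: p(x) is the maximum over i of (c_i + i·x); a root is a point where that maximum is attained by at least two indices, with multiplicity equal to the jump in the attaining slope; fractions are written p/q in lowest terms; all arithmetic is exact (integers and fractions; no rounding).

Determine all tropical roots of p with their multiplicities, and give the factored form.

hull edge (i=0, c=-1) to (i=3, c=4): slope 5/3, span 3
hull edge (i=3, c=4) to (i=4, c=4): slope 0, span 1
Factored form: p(x) = 4 ⊗ (x ⊕ (-5/3)) ⊗ (x ⊕ (-5/3)) ⊗ (x ⊕ (-5/3)) ⊗ (x ⊕ 0)
Answer: roots = -5/3 (mult 3), 0 (mult 1)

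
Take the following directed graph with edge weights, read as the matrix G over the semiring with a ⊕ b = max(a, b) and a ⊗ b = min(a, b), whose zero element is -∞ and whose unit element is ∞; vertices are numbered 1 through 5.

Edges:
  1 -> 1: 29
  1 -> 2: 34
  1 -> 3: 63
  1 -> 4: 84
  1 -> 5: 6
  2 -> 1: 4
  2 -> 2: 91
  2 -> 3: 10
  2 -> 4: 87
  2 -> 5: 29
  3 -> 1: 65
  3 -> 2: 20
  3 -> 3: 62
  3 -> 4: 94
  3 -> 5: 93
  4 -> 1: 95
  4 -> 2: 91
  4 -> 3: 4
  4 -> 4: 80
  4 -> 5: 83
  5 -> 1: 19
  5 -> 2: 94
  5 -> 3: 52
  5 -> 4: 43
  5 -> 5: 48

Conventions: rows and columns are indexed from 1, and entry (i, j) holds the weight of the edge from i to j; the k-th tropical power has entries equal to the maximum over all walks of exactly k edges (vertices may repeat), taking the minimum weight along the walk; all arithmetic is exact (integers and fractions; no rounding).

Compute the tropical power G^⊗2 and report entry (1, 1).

G^⊗2:
  [84, 84, 62, 80, 83]
  [87, 91, 29, 87, 83]
  [94, 93, 63, 80, 83]
  [80, 91, 63, 87, 80]
  [52, 91, 52, 87, 52]
Key observation: the optimum is the walk 1->4->1, with weight 84 min 95 = 84.
Optimal value attained by: walk 1->4->1.
Answer: (G^⊗2)[1][1] = 84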